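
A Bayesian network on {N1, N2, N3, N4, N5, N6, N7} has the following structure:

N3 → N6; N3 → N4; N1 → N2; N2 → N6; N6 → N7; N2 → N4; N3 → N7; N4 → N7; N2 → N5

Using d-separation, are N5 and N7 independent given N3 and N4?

No — N5 and N7 are not d-separated given {N3, N4}.

We examine all 6 paths between N5 and N7:
  1. N5 ← N2 → N6 ← N3 → N4 → N7 — N2:fork[open]; N6:collider[blocks]; N3:fork[blocks]; N4:chain[blocks] ⇒ blocked
  2. N5 ← N2 → N6 ← N3 → N7 — N2:fork[open]; N6:collider[blocks]; N3:fork[blocks] ⇒ blocked
  3. N5 ← N2 → N6 → N7 — N2:fork[open]; N6:chain[open] ⇒ active
  4. N5 ← N2 → N4 ← N3 → N6 → N7 — N2:fork[open]; N4:collider[open]; N3:fork[blocks]; N6:chain[open] ⇒ blocked
  5. N5 ← N2 → N4 ← N3 → N7 — N2:fork[open]; N4:collider[open]; N3:fork[blocks] ⇒ blocked
  6. N5 ← N2 → N4 → N7 — N2:fork[open]; N4:chain[blocks] ⇒ blocked
Since the path N5 ← N2 → N6 → N7 is active, N5 and N7 are not d-separated given {N3, N4}.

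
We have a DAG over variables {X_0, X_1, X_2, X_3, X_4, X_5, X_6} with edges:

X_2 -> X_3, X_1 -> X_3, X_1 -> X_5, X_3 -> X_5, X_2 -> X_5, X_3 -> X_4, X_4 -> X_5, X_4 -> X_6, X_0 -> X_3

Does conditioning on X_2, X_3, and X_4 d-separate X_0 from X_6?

We examine all 4 paths between X_0 and X_6:
Path 1: X_0 → X_3 ← X_2 → X_5 ← X_4 → X_6
  X_2 is a fork here and X_2 is conditioned on, so the path is blocked at X_2.
Path 2: X_0 → X_3 → X_5 ← X_4 → X_6
  X_3 is a chain here and X_3 is conditioned on, so the path is blocked at X_3.
Path 3: X_0 → X_3 ← X_1 → X_5 ← X_4 → X_6
  X_5 is a collider here and neither X_5 nor any of its descendants is conditioned on, so the collider stays closed — the path is blocked at X_5.
Path 4: X_0 → X_3 → X_4 → X_6
  X_3 is a chain here and X_3 is conditioned on, so the path is blocked at X_3.
All paths are blocked; X_0 ⊥ X_6 | {X_2, X_3, X_4} holds.

Yes — X_0 and X_6 are d-separated given {X_2, X_3, X_4}.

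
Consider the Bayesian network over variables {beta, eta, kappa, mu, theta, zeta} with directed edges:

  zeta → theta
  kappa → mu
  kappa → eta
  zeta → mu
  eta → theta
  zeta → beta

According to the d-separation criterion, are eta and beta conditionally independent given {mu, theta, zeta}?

Yes

We examine all 2 paths between eta and beta:
Path 1: eta → theta ← zeta → beta
  zeta is a fork here and zeta is conditioned on, so the path is blocked at zeta.
Path 2: eta ← kappa → mu ← zeta → beta
  zeta is a fork here and zeta is conditioned on, so the path is blocked at zeta.
All paths are blocked; eta ⊥ beta | {mu, theta, zeta} holds.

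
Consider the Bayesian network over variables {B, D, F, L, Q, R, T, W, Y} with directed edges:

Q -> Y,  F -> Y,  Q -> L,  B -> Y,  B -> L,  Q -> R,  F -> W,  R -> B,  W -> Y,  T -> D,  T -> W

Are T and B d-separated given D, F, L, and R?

Yes — T and B are d-separated given {D, F, L, R}.

We examine all 6 paths between T and B:
  1. T → W ← F → Y ← B — W:collider[blocks]; F:fork[blocks]; Y:collider[blocks] ⇒ blocked
  2. T → W ← F → Y ← Q → L ← B — W:collider[blocks]; F:fork[blocks]; Y:collider[blocks]; Q:fork[open]; L:collider[open] ⇒ blocked
  3. T → W ← F → Y ← Q → R → B — W:collider[blocks]; F:fork[blocks]; Y:collider[blocks]; Q:fork[open]; R:chain[blocks] ⇒ blocked
  4. T → W → Y ← B — W:chain[open]; Y:collider[blocks] ⇒ blocked
  5. T → W → Y ← Q → L ← B — W:chain[open]; Y:collider[blocks]; Q:fork[open]; L:collider[open] ⇒ blocked
  6. T → W → Y ← Q → R → B — W:chain[open]; Y:collider[blocks]; Q:fork[open]; R:chain[blocks] ⇒ blocked
Every path is blocked, so T and B are d-separated given {D, F, L, R}.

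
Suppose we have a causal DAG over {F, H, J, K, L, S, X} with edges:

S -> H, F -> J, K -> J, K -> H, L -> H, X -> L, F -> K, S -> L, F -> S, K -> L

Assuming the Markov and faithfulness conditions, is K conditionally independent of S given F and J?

6 paths connect K and S; each must be blocked for d-separation to hold:
Path 1: K ← F → S
  F is a fork here and F is conditioned on, so the path is blocked at F.
Path 2: K → H ← S
  H is a collider here and neither H nor any of its descendants is conditioned on, so the collider stays closed — the path is blocked at H.
Path 3: K → H ← L ← S
  H is a collider here and neither H nor any of its descendants is conditioned on, so the collider stays closed — the path is blocked at H.
Path 4: K → L ← S
  L is a collider here and neither L nor any of its descendants is conditioned on, so the collider stays closed — the path is blocked at L.
Path 5: K → L → H ← S
  H is a collider here and neither H nor any of its descendants is conditioned on, so the collider stays closed — the path is blocked at H.
Path 6: K → J ← F → S
  F is a fork here and F is conditioned on, so the path is blocked at F.
Since every path is blocked, d-separation holds.

Yes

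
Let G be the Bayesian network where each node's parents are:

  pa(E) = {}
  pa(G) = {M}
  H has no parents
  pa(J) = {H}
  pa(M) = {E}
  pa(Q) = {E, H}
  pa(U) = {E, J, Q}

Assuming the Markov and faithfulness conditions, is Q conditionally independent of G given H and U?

No — Q and G are not d-separated given {H, U}.

We examine all 3 paths between Q and G:
  1. Q ← H → J → U ← E → M → G — H:fork[blocks]; J:chain[open]; U:collider[open]; E:fork[open]; M:chain[open] ⇒ blocked
  2. Q ← E → M → G — E:fork[open]; M:chain[open] ⇒ active
  3. Q → U ← E → M → G — U:collider[open]; E:fork[open]; M:chain[open] ⇒ active
Since the path Q ← E → M → G is active, Q and G are not d-separated given {H, U}.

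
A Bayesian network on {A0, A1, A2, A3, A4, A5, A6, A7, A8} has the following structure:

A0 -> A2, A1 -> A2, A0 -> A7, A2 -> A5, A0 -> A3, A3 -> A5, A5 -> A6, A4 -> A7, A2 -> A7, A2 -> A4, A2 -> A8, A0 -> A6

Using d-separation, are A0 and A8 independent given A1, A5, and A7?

Enumerating the 5 paths from A0 to A8 and testing each for blocking by {A1, A5, A7}:
Path 1: A0 → A2 → A8
  A2 is a chain and A2 is not conditioned on — no node blocks this path, so it is active.
Path 2: A0 → A7 ← A2 → A8
  A7 is a collider and A7 is conditioned on, which opens it; A2 is a fork and A2 is not conditioned on — no node blocks this path, so it is active.
Path 3: A0 → A7 ← A4 ← A2 → A8
  A7 is a collider and A7 is conditioned on, which opens it; A4 is a chain and A4 is not conditioned on; A2 is a fork and A2 is not conditioned on — no node blocks this path, so it is active.
Path 4: A0 → A6 ← A5 ← A2 → A8
  A6 is a collider here and neither A6 nor any of its descendants is conditioned on, so the collider stays closed — the path is blocked at A6.
Path 5: A0 → A3 → A5 ← A2 → A8
  A3 is a chain and A3 is not conditioned on; A5 is a collider and A5 is conditioned on, which opens it; A2 is a fork and A2 is not conditioned on — no node blocks this path, so it is active.
Because an active path exists, A0 and A8 are not d-separated.

No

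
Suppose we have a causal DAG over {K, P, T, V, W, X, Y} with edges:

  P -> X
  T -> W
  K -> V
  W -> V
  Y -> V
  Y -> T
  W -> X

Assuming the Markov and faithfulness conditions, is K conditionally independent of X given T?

Yes — K and X are d-separated given {T}.

We examine all 2 paths between K and X:
Path 1: K → V ← Y → T → W → X
  V is a collider here and neither V nor any of its descendants is conditioned on, so the collider stays closed — the path is blocked at V.
Path 2: K → V ← W → X
  V is a collider here and neither V nor any of its descendants is conditioned on, so the collider stays closed — the path is blocked at V.
Every path is blocked, so K and X are d-separated given {T}.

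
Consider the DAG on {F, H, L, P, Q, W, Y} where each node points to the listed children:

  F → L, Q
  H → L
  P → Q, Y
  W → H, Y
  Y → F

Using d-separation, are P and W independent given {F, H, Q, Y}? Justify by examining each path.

No

4 paths connect P and W; each must be blocked for d-separation to hold:
Path 1: P → Y → F → L ← H ← W
  Y is a chain here and Y is conditioned on, so the path is blocked at Y.
Path 2: P → Y ← W
  Y is a collider and Y is conditioned on, which opens it — no node blocks this path, so it is active.
Path 3: P → Q ← F → L ← H ← W
  F is a fork here and F is conditioned on, so the path is blocked at F.
Path 4: P → Q ← F ← Y ← W
  F is a chain here and F is conditioned on, so the path is blocked at F.
Since the path P → Y ← W is active, P and W are not d-separated given {F, H, Q, Y}.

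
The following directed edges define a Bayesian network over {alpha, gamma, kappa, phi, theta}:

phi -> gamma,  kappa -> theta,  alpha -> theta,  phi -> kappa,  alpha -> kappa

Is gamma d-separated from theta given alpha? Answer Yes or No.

No

2 paths connect gamma and theta; each must be blocked for d-separation to hold:
  1. gamma ← phi → kappa ← alpha → theta — phi:fork[open]; kappa:collider[blocks]; alpha:fork[blocks] ⇒ blocked
  2. gamma ← phi → kappa → theta — phi:fork[open]; kappa:chain[open] ⇒ active
Since the path gamma ← phi → kappa → theta is active, gamma and theta are not d-separated given {alpha}.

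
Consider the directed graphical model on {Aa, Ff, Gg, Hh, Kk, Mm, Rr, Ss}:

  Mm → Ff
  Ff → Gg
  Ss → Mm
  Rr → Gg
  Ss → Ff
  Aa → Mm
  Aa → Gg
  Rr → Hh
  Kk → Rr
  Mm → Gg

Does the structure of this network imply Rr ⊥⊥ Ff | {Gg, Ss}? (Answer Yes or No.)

Enumerating the 5 paths from Rr to Ff and testing each for blocking by {Gg, Ss}:
  1. Rr → Gg ← Aa → Mm ← Ss → Ff — Gg:collider[open]; Aa:fork[open]; Mm:collider[open]; Ss:fork[blocks] ⇒ blocked
  2. Rr → Gg ← Aa → Mm → Ff — Gg:collider[open]; Aa:fork[open]; Mm:chain[open] ⇒ active
  3. Rr → Gg ← Ff — Gg:collider[open] ⇒ active
  4. Rr → Gg ← Mm ← Ss → Ff — Gg:collider[open]; Mm:chain[open]; Ss:fork[blocks] ⇒ blocked
  5. Rr → Gg ← Mm → Ff — Gg:collider[open]; Mm:fork[open] ⇒ active
At least one path is unblocked, so d-separation fails.

No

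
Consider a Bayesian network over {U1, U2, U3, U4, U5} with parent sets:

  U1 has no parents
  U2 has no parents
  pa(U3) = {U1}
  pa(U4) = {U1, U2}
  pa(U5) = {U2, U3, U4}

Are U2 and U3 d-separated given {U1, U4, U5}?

No — U2 and U3 are not d-separated given {U1, U4, U5}.

Enumerating the 4 paths from U2 to U3 and testing each for blocking by {U1, U4, U5}:
  1. U2 → U4 → U5 ← U3 — U4:chain[blocks]; U5:collider[open] ⇒ blocked
  2. U2 → U4 ← U1 → U3 — U4:collider[open]; U1:fork[blocks] ⇒ blocked
  3. U2 → U5 ← U4 ← U1 → U3 — U5:collider[open]; U4:chain[blocks]; U1:fork[blocks] ⇒ blocked
  4. U2 → U5 ← U3 — U5:collider[open] ⇒ active
At least one path is unblocked, so d-separation fails.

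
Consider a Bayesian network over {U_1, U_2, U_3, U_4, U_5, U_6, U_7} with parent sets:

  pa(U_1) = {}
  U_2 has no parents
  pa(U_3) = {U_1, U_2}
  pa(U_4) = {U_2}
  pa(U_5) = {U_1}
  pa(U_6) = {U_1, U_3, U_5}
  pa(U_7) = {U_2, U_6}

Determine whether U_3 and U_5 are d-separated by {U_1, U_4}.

Yes

We examine all 6 paths between U_3 and U_5:
  1. U_3 ← U_2 → U_7 ← U_6 ← U_5 — U_2:fork[open]; U_7:collider[blocks]; U_6:chain[open] ⇒ blocked
  2. U_3 ← U_2 → U_7 ← U_6 ← U_1 → U_5 — U_2:fork[open]; U_7:collider[blocks]; U_6:chain[open]; U_1:fork[blocks] ⇒ blocked
  3. U_3 → U_6 ← U_5 — U_6:collider[blocks] ⇒ blocked
  4. U_3 → U_6 ← U_1 → U_5 — U_6:collider[blocks]; U_1:fork[blocks] ⇒ blocked
  5. U_3 ← U_1 → U_6 ← U_5 — U_1:fork[blocks]; U_6:collider[blocks] ⇒ blocked
  6. U_3 ← U_1 → U_5 — U_1:fork[blocks] ⇒ blocked
All paths are blocked; U_3 ⊥ U_5 | {U_1, U_4} holds.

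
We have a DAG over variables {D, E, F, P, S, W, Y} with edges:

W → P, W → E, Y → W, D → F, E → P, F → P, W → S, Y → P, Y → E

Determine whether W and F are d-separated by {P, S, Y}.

No

5 paths connect W and F; each must be blocked for d-separation to hold:
Path 1: W ← Y → E → P ← F
  Y is a fork here and Y is conditioned on, so the path is blocked at Y.
Path 2: W ← Y → P ← F
  Y is a fork here and Y is conditioned on, so the path is blocked at Y.
Path 3: W → E ← Y → P ← F
  Y is a fork here and Y is conditioned on, so the path is blocked at Y.
Path 4: W → E → P ← F
  E is a chain and E is not conditioned on; P is a collider and P is conditioned on, which opens it — no node blocks this path, so it is active.
Path 5: W → P ← F
  P is a collider and P is conditioned on, which opens it — no node blocks this path, so it is active.
Because an active path exists, W and F are not d-separated.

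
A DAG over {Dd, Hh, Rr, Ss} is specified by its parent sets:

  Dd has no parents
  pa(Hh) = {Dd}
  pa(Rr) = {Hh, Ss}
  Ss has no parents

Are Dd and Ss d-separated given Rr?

Only one path connects Dd and Ss:
Path 1: Dd → Hh → Rr ← Ss
  Hh is a chain and Hh is not conditioned on; Rr is a collider and Rr is conditioned on, which opens it — no node blocks this path, so it is active.
At least one path is unblocked, so d-separation fails.

No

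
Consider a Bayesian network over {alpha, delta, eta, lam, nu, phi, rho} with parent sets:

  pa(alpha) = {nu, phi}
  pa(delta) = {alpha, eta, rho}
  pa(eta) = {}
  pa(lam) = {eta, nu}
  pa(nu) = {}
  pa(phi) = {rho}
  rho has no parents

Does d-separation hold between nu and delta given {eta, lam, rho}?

Enumerating the 3 paths from nu to delta and testing each for blocking by {eta, lam, rho}:
  1. nu → alpha ← phi ← rho → delta — alpha:collider[blocks]; phi:chain[open]; rho:fork[blocks] ⇒ blocked
  2. nu → alpha → delta — alpha:chain[open] ⇒ active
  3. nu → lam ← eta → delta — lam:collider[open]; eta:fork[blocks] ⇒ blocked
Since the path nu → alpha → delta is active, nu and delta are not d-separated given {eta, lam, rho}.

No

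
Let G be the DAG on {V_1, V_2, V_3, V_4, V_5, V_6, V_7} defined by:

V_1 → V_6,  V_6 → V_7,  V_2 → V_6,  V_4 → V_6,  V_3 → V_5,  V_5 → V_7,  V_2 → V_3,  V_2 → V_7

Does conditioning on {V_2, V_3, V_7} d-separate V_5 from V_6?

We examine all 4 paths between V_5 and V_6:
Path 1: V_5 → V_7 ← V_2 → V_6
  V_2 is a fork here and V_2 is conditioned on, so the path is blocked at V_2.
Path 2: V_5 → V_7 ← V_6
  V_7 is a collider and V_7 is conditioned on, which opens it — no node blocks this path, so it is active.
Path 3: V_5 ← V_3 ← V_2 → V_7 ← V_6
  V_3 is a chain here and V_3 is conditioned on, so the path is blocked at V_3.
Path 4: V_5 ← V_3 ← V_2 → V_6
  V_3 is a chain here and V_3 is conditioned on, so the path is blocked at V_3.
At least one path is unblocked, so d-separation fails.

No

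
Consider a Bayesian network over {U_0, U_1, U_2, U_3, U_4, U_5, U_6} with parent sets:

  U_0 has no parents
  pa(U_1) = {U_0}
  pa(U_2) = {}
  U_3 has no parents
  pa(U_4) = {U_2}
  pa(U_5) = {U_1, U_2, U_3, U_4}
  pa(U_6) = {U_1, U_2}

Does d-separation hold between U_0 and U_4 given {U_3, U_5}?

We examine all 4 paths between U_0 and U_4:
Path 1: U_0 → U_1 → U_6 ← U_2 → U_5 ← U_4
  U_6 is a collider here and neither U_6 nor any of its descendants is conditioned on, so the collider stays closed — the path is blocked at U_6.
Path 2: U_0 → U_1 → U_6 ← U_2 → U_4
  U_6 is a collider here and neither U_6 nor any of its descendants is conditioned on, so the collider stays closed — the path is blocked at U_6.
Path 3: U_0 → U_1 → U_5 ← U_2 → U_4
  U_1 is a chain and U_1 is not conditioned on; U_5 is a collider and U_5 is conditioned on, which opens it; U_2 is a fork and U_2 is not conditioned on — no node blocks this path, so it is active.
Path 4: U_0 → U_1 → U_5 ← U_4
  U_1 is a chain and U_1 is not conditioned on; U_5 is a collider and U_5 is conditioned on, which opens it — no node blocks this path, so it is active.
At least one path is unblocked, so d-separation fails.

No — U_0 and U_4 are not d-separated given {U_3, U_5}.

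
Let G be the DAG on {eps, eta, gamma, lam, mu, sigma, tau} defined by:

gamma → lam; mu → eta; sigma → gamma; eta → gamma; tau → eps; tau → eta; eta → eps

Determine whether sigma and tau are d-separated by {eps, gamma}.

There are 2 undirected paths between sigma and tau; checking each against the conditioning set {eps, gamma}:
  1. sigma → gamma ← eta → eps ← tau — gamma:collider[open]; eta:fork[open]; eps:collider[open] ⇒ active
  2. sigma → gamma ← eta ← tau — gamma:collider[open]; eta:chain[open] ⇒ active
Because an active path exists, sigma and tau are not d-separated.

No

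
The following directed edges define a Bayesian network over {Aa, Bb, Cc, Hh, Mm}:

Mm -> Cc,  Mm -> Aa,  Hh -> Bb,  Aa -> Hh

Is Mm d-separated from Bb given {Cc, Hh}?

There is one path between Mm and Bb:
  1. Mm → Aa → Hh → Bb — Aa:chain[open]; Hh:chain[blocks] ⇒ blocked
All paths are blocked; Mm ⊥ Bb | {Cc, Hh} holds.

Yes — Mm and Bb are d-separated given {Cc, Hh}.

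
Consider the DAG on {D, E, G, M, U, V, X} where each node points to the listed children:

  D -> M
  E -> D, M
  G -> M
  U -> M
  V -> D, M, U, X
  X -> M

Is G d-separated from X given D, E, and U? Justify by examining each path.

We examine all 5 paths between G and X:
Path 1: G → M ← U ← V → X
  M is a collider here and neither M nor any of its descendants is conditioned on, so the collider stays closed — the path is blocked at M.
Path 2: G → M ← E → D ← V → X
  M is a collider here and neither M nor any of its descendants is conditioned on, so the collider stays closed — the path is blocked at M.
Path 3: G → M ← V → X
  M is a collider here and neither M nor any of its descendants is conditioned on, so the collider stays closed — the path is blocked at M.
Path 4: G → M ← D ← V → X
  M is a collider here and neither M nor any of its descendants is conditioned on, so the collider stays closed — the path is blocked at M.
Path 5: G → M ← X
  M is a collider here and neither M nor any of its descendants is conditioned on, so the collider stays closed — the path is blocked at M.
Since every path is blocked, d-separation holds.

Yes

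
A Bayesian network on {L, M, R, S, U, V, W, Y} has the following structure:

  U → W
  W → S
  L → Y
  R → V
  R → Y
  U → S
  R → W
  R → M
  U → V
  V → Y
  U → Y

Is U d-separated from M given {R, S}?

Yes

6 paths connect U and M; each must be blocked for d-separation to hold:
  1. U → S ← W ← R → M — S:collider[open]; W:chain[open]; R:fork[blocks] ⇒ blocked
  2. U → W ← R → M — W:collider[open]; R:fork[blocks] ⇒ blocked
  3. U → Y ← R → M — Y:collider[blocks]; R:fork[blocks] ⇒ blocked
  4. U → Y ← V ← R → M — Y:collider[blocks]; V:chain[open]; R:fork[blocks] ⇒ blocked
  5. U → V ← R → M — V:collider[blocks]; R:fork[blocks] ⇒ blocked
  6. U → V → Y ← R → M — V:chain[open]; Y:collider[blocks]; R:fork[blocks] ⇒ blocked
Since every path is blocked, d-separation holds.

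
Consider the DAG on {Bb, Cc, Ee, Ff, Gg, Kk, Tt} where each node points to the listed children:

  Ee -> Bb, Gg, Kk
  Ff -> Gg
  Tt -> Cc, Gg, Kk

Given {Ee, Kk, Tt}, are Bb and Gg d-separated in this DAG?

Yes — Bb and Gg are d-separated given {Ee, Kk, Tt}.

There are 2 undirected paths between Bb and Gg; checking each against the conditioning set {Ee, Kk, Tt}:
  1. Bb ← Ee → Kk ← Tt → Gg — Ee:fork[blocks]; Kk:collider[open]; Tt:fork[blocks] ⇒ blocked
  2. Bb ← Ee → Gg — Ee:fork[blocks] ⇒ blocked
All paths are blocked; Bb ⊥ Gg | {Ee, Kk, Tt} holds.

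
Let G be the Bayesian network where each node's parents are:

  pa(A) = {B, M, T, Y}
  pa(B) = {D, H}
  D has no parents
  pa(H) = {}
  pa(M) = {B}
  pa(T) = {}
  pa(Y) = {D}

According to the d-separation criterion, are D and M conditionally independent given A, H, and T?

No — D and M are not d-separated given {A, H, T}.

4 paths connect D and M; each must be blocked for d-separation to hold:
Path 1: D → Y → A ← M
  Y is a chain and Y is not conditioned on; A is a collider and A is conditioned on, which opens it — no node blocks this path, so it is active.
Path 2: D → Y → A ← B → M
  Y is a chain and Y is not conditioned on; A is a collider and A is conditioned on, which opens it; B is a fork and B is not conditioned on — no node blocks this path, so it is active.
Path 3: D → B → M
  B is a chain and B is not conditioned on — no node blocks this path, so it is active.
Path 4: D → B → A ← M
  B is a chain and B is not conditioned on; A is a collider and A is conditioned on, which opens it — no node blocks this path, so it is active.
At least one path is unblocked, so d-separation fails.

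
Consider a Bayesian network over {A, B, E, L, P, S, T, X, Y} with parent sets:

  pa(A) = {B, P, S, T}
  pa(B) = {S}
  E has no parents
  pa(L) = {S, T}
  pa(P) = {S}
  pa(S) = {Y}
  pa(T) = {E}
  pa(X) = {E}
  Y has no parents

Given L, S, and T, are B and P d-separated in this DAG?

Yes — B and P are d-separated given {L, S, T}.

6 paths connect B and P; each must be blocked for d-separation to hold:
Path 1: B → A ← P
  A is a collider here and neither A nor any of its descendants is conditioned on, so the collider stays closed — the path is blocked at A.
Path 2: B → A ← S → P
  A is a collider here and neither A nor any of its descendants is conditioned on, so the collider stays closed — the path is blocked at A.
Path 3: B → A ← T → L ← S → P
  A is a collider here and neither A nor any of its descendants is conditioned on, so the collider stays closed — the path is blocked at A.
Path 4: B ← S → A ← P
  S is a fork here and S is conditioned on, so the path is blocked at S.
Path 5: B ← S → L ← T → A ← P
  S is a fork here and S is conditioned on, so the path is blocked at S.
Path 6: B ← S → P
  S is a fork here and S is conditioned on, so the path is blocked at S.
All paths are blocked; B ⊥ P | {L, S, T} holds.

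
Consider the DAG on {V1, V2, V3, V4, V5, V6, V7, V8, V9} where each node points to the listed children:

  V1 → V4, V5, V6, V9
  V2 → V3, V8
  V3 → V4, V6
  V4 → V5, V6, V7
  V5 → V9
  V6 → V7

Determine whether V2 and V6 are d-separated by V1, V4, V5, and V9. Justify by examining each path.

We examine all 6 paths between V2 and V6:
Path 1: V2 → V3 → V4 → V7 ← V6
  V4 is a chain here and V4 is conditioned on, so the path is blocked at V4.
Path 2: V2 → V3 → V4 → V6
  V4 is a chain here and V4 is conditioned on, so the path is blocked at V4.
Path 3: V2 → V3 → V4 ← V1 → V6
  V1 is a fork here and V1 is conditioned on, so the path is blocked at V1.
Path 4: V2 → V3 → V4 → V5 → V9 ← V1 → V6
  V4 is a chain here and V4 is conditioned on, so the path is blocked at V4.
Path 5: V2 → V3 → V4 → V5 ← V1 → V6
  V4 is a chain here and V4 is conditioned on, so the path is blocked at V4.
Path 6: V2 → V3 → V6
  V3 is a chain and V3 is not conditioned on — no node blocks this path, so it is active.
At least one path is unblocked, so d-separation fails.

No — V2 and V6 are not d-separated given {V1, V4, V5, V9}.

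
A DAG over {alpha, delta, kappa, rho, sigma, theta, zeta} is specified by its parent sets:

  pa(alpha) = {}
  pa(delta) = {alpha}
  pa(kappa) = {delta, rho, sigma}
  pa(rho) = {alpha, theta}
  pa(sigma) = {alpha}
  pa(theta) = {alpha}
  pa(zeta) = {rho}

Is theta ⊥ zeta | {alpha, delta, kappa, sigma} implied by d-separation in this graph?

No — theta and zeta are not d-separated given {alpha, delta, kappa, sigma}.

Enumerating the 4 paths from theta to zeta and testing each for blocking by {alpha, delta, kappa, sigma}:
Path 1: theta → rho → zeta
  rho is a chain and rho is not conditioned on — no node blocks this path, so it is active.
Path 2: theta ← alpha → delta → kappa ← rho → zeta
  alpha is a fork here and alpha is conditioned on, so the path is blocked at alpha.
Path 3: theta ← alpha → rho → zeta
  alpha is a fork here and alpha is conditioned on, so the path is blocked at alpha.
Path 4: theta ← alpha → sigma → kappa ← rho → zeta
  alpha is a fork here and alpha is conditioned on, so the path is blocked at alpha.
Because an active path exists, theta and zeta are not d-separated.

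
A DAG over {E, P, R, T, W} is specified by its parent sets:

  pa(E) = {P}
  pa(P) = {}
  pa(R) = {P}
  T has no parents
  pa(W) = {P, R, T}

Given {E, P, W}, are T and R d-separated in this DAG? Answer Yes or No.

Enumerating the 2 paths from T to R and testing each for blocking by {E, P, W}:
Path 1: T → W ← R
  W is a collider and W is conditioned on, which opens it — no node blocks this path, so it is active.
Path 2: T → W ← P → R
  P is a fork here and P is conditioned on, so the path is blocked at P.
Since the path T → W ← R is active, T and R are not d-separated given {E, P, W}.

No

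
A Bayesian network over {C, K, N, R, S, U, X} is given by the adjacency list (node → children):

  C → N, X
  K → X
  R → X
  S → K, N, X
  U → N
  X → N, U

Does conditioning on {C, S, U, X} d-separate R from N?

Yes

We examine all 5 paths between R and N:
  1. R → X ← S → N — X:collider[open]; S:fork[blocks] ⇒ blocked
  2. R → X ← K ← S → N — X:collider[open]; K:chain[open]; S:fork[blocks] ⇒ blocked
  3. R → X → N — X:chain[blocks] ⇒ blocked
  4. R → X → U → N — X:chain[blocks]; U:chain[blocks] ⇒ blocked
  5. R → X ← C → N — X:collider[open]; C:fork[blocks] ⇒ blocked
All paths are blocked; R ⊥ N | {C, S, U, X} holds.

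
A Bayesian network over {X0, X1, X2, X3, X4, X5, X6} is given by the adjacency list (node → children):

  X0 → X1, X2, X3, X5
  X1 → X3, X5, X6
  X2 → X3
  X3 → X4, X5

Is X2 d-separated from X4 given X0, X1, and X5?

No

6 paths connect X2 and X4; each must be blocked for d-separation to hold:
  1. X2 → X3 → X4 — X3:chain[open] ⇒ active
  2. X2 ← X0 → X3 → X4 — X0:fork[blocks]; X3:chain[open] ⇒ blocked
  3. X2 ← X0 → X1 → X3 → X4 — X0:fork[blocks]; X1:chain[blocks]; X3:chain[open] ⇒ blocked
  4. X2 ← X0 → X1 → X5 ← X3 → X4 — X0:fork[blocks]; X1:chain[blocks]; X5:collider[open]; X3:fork[open] ⇒ blocked
  5. X2 ← X0 → X5 ← X3 → X4 — X0:fork[blocks]; X5:collider[open]; X3:fork[open] ⇒ blocked
  6. X2 ← X0 → X5 ← X1 → X3 → X4 — X0:fork[blocks]; X5:collider[open]; X1:fork[blocks]; X3:chain[open] ⇒ blocked
Since the path X2 → X3 → X4 is active, X2 and X4 are not d-separated given {X0, X1, X5}.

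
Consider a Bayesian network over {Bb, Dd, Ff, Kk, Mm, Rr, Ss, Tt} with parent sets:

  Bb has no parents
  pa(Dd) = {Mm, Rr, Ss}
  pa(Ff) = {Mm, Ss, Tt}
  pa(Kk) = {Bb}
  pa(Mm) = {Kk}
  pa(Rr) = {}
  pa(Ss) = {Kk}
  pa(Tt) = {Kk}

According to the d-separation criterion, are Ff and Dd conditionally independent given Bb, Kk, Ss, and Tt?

No — Ff and Dd are not d-separated given {Bb, Kk, Ss, Tt}.

There are 6 undirected paths between Ff and Dd; checking each against the conditioning set {Bb, Kk, Ss, Tt}:
Path 1: Ff ← Tt ← Kk → Mm → Dd
  Tt is a chain here and Tt is conditioned on, so the path is blocked at Tt.
Path 2: Ff ← Tt ← Kk → Ss → Dd
  Tt is a chain here and Tt is conditioned on, so the path is blocked at Tt.
Path 3: Ff ← Mm ← Kk → Ss → Dd
  Kk is a fork here and Kk is conditioned on, so the path is blocked at Kk.
Path 4: Ff ← Mm → Dd
  Mm is a fork and Mm is not conditioned on — no node blocks this path, so it is active.
Path 5: Ff ← Ss ← Kk → Mm → Dd
  Ss is a chain here and Ss is conditioned on, so the path is blocked at Ss.
Path 6: Ff ← Ss → Dd
  Ss is a fork here and Ss is conditioned on, so the path is blocked at Ss.
Since the path Ff ← Mm → Dd is active, Ff and Dd are not d-separated given {Bb, Kk, Ss, Tt}.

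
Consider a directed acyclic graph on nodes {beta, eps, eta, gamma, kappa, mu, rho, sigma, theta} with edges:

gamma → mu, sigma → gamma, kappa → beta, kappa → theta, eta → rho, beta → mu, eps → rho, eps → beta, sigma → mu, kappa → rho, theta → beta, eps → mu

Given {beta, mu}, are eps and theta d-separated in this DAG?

We examine all 6 paths between eps and theta:
Path 1: eps → mu ← beta ← kappa → theta
  beta is a chain here and beta is conditioned on, so the path is blocked at beta.
Path 2: eps → mu ← beta ← theta
  beta is a chain here and beta is conditioned on, so the path is blocked at beta.
Path 3: eps → beta ← kappa → theta
  beta is a collider and beta is conditioned on, which opens it; kappa is a fork and kappa is not conditioned on — no node blocks this path, so it is active.
Path 4: eps → beta ← theta
  beta is a collider and beta is conditioned on, which opens it — no node blocks this path, so it is active.
Path 5: eps → rho ← kappa → beta ← theta
  rho is a collider here and neither rho nor any of its descendants is conditioned on, so the collider stays closed — the path is blocked at rho.
Path 6: eps → rho ← kappa → theta
  rho is a collider here and neither rho nor any of its descendants is conditioned on, so the collider stays closed — the path is blocked at rho.
At least one path is unblocked, so d-separation fails.

No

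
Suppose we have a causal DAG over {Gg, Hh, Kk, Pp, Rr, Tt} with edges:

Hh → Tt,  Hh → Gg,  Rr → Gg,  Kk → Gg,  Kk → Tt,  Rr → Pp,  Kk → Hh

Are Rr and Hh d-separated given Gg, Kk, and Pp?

No

3 paths connect Rr and Hh; each must be blocked for d-separation to hold:
Path 1: Rr → Gg ← Kk → Hh
  Kk is a fork here and Kk is conditioned on, so the path is blocked at Kk.
Path 2: Rr → Gg ← Kk → Tt ← Hh
  Kk is a fork here and Kk is conditioned on, so the path is blocked at Kk.
Path 3: Rr → Gg ← Hh
  Gg is a collider and Gg is conditioned on, which opens it — no node blocks this path, so it is active.
At least one path is unblocked, so d-separation fails.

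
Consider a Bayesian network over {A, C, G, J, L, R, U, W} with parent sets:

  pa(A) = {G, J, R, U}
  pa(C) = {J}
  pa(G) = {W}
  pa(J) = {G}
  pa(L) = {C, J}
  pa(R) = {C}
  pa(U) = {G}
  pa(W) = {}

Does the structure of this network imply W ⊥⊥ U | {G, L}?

5 paths connect W and U; each must be blocked for d-separation to hold:
Path 1: W → G → A ← U
  G is a chain here and G is conditioned on, so the path is blocked at G.
Path 2: W → G → U
  G is a chain here and G is conditioned on, so the path is blocked at G.
Path 3: W → G → J → L ← C → R → A ← U
  G is a chain here and G is conditioned on, so the path is blocked at G.
Path 4: W → G → J → A ← U
  G is a chain here and G is conditioned on, so the path is blocked at G.
Path 5: W → G → J → C → R → A ← U
  G is a chain here and G is conditioned on, so the path is blocked at G.
Since every path is blocked, d-separation holds.

Yes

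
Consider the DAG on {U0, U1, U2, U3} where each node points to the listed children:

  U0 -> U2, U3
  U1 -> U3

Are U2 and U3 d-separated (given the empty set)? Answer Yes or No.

No

There is one path between U2 and U3:
Path 1: U2 ← U0 → U3
  U0 is a fork and U0 is not conditioned on — no node blocks this path, so it is active.
Since the path U2 ← U0 → U3 is active, U2 and U3 are not d-separated given ∅.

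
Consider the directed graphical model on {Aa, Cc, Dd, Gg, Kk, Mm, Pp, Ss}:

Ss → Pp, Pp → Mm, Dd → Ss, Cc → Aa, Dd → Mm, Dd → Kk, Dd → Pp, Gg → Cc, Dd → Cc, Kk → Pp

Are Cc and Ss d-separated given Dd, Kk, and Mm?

We examine all 4 paths between Cc and Ss:
Path 1: Cc ← Dd → Ss
  Dd is a fork here and Dd is conditioned on, so the path is blocked at Dd.
Path 2: Cc ← Dd → Mm ← Pp ← Ss
  Dd is a fork here and Dd is conditioned on, so the path is blocked at Dd.
Path 3: Cc ← Dd → Pp ← Ss
  Dd is a fork here and Dd is conditioned on, so the path is blocked at Dd.
Path 4: Cc ← Dd → Kk → Pp ← Ss
  Dd is a fork here and Dd is conditioned on, so the path is blocked at Dd.
All paths are blocked; Cc ⊥ Ss | {Dd, Kk, Mm} holds.

Yes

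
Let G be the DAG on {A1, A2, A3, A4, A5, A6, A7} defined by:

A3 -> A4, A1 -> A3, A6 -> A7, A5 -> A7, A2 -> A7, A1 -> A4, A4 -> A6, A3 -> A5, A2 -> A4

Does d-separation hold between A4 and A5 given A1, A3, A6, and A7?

We examine all 4 paths between A4 and A5:
  1. A4 → A6 → A7 ← A5 — A6:chain[blocks]; A7:collider[open] ⇒ blocked
  2. A4 ← A2 → A7 ← A5 — A2:fork[open]; A7:collider[open] ⇒ active
  3. A4 ← A1 → A3 → A5 — A1:fork[blocks]; A3:chain[blocks] ⇒ blocked
  4. A4 ← A3 → A5 — A3:fork[blocks] ⇒ blocked
Since the path A4 ← A2 → A7 ← A5 is active, A4 and A5 are not d-separated given {A1, A3, A6, A7}.

No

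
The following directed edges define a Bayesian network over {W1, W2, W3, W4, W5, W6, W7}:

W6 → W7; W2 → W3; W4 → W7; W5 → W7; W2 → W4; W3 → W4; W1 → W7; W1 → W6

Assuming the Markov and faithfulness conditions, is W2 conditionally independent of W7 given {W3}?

No — W2 and W7 are not d-separated given {W3}.

2 paths connect W2 and W7; each must be blocked for d-separation to hold:
  1. W2 → W4 → W7 — W4:chain[open] ⇒ active
  2. W2 → W3 → W4 → W7 — W3:chain[blocks]; W4:chain[open] ⇒ blocked
Because an active path exists, W2 and W7 are not d-separated.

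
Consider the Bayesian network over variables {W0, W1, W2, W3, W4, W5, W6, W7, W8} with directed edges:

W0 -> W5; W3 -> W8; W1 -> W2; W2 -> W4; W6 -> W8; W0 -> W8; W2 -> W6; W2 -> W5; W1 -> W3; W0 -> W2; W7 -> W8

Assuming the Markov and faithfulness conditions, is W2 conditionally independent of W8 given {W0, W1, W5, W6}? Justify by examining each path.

Yes — W2 and W8 are d-separated given {W0, W1, W5, W6}.

There are 4 undirected paths between W2 and W8; checking each against the conditioning set {W0, W1, W5, W6}:
Path 1: W2 ← W1 → W3 → W8
  W1 is a fork here and W1 is conditioned on, so the path is blocked at W1.
Path 2: W2 ← W0 → W8
  W0 is a fork here and W0 is conditioned on, so the path is blocked at W0.
Path 3: W2 → W6 → W8
  W6 is a chain here and W6 is conditioned on, so the path is blocked at W6.
Path 4: W2 → W5 ← W0 → W8
  W0 is a fork here and W0 is conditioned on, so the path is blocked at W0.
All paths are blocked; W2 ⊥ W8 | {W0, W1, W5, W6} holds.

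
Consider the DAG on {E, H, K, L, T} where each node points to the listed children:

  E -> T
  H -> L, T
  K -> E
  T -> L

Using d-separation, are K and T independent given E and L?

Yes

There is one path between K and T:
  1. K → E → T — E:chain[blocks] ⇒ blocked
Since every path is blocked, d-separation holds.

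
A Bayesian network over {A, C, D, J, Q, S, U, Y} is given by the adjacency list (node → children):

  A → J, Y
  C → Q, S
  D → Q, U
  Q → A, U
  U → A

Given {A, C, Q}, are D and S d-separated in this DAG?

We examine all 3 paths between D and S:
Path 1: D → Q ← C → S
  C is a fork here and C is conditioned on, so the path is blocked at C.
Path 2: D → U ← Q ← C → S
  Q is a chain here and Q is conditioned on, so the path is blocked at Q.
Path 3: D → U → A ← Q ← C → S
  Q is a chain here and Q is conditioned on, so the path is blocked at Q.
Since every path is blocked, d-separation holds.

Yes — D and S are d-separated given {A, C, Q}.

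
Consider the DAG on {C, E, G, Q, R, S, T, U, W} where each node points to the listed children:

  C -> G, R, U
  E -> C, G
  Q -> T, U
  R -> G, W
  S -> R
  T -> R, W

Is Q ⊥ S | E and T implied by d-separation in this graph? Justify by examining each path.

5 paths connect Q and S; each must be blocked for d-separation to hold:
  1. Q → U ← C → G ← R ← S — U:collider[blocks]; C:fork[open]; G:collider[blocks]; R:chain[open] ⇒ blocked
  2. Q → U ← C → R ← S — U:collider[blocks]; C:fork[open]; R:collider[blocks] ⇒ blocked
  3. Q → U ← C ← E → G ← R ← S — U:collider[blocks]; C:chain[open]; E:fork[blocks]; G:collider[blocks]; R:chain[open] ⇒ blocked
  4. Q → T → R ← S — T:chain[blocks]; R:collider[blocks] ⇒ blocked
  5. Q → T → W ← R ← S — T:chain[blocks]; W:collider[blocks]; R:chain[open] ⇒ blocked
All paths are blocked; Q ⊥ S | {E, T} holds.

Yes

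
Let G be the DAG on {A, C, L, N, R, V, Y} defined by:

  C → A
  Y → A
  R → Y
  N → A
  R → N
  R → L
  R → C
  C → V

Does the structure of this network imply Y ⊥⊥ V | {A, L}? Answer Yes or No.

No

Enumerating the 4 paths from Y to V and testing each for blocking by {A, L}:
  1. Y ← R → C → V — R:fork[open]; C:chain[open] ⇒ active
  2. Y ← R → N → A ← C → V — R:fork[open]; N:chain[open]; A:collider[open]; C:fork[open] ⇒ active
  3. Y → A ← C → V — A:collider[open]; C:fork[open] ⇒ active
  4. Y → A ← N ← R → C → V — A:collider[open]; N:chain[open]; R:fork[open]; C:chain[open] ⇒ active
At least one path is unblocked, so d-separation fails.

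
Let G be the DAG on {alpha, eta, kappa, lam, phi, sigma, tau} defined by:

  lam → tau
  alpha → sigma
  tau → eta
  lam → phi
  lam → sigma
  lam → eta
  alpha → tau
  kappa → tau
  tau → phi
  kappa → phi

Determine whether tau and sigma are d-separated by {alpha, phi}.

No

Enumerating the 5 paths from tau to sigma and testing each for blocking by {alpha, phi}:
Path 1: tau ← alpha → sigma
  alpha is a fork here and alpha is conditioned on, so the path is blocked at alpha.
Path 2: tau → phi ← lam → sigma
  phi is a collider and phi is conditioned on, which opens it; lam is a fork and lam is not conditioned on — no node blocks this path, so it is active.
Path 3: tau ← lam → sigma
  lam is a fork and lam is not conditioned on — no node blocks this path, so it is active.
Path 4: tau → eta ← lam → sigma
  eta is a collider here and neither eta nor any of its descendants is conditioned on, so the collider stays closed — the path is blocked at eta.
Path 5: tau ← kappa → phi ← lam → sigma
  kappa is a fork and kappa is not conditioned on; phi is a collider and phi is conditioned on, which opens it; lam is a fork and lam is not conditioned on — no node blocks this path, so it is active.
Since the path tau → phi ← lam → sigma is active, tau and sigma are not d-separated given {alpha, phi}.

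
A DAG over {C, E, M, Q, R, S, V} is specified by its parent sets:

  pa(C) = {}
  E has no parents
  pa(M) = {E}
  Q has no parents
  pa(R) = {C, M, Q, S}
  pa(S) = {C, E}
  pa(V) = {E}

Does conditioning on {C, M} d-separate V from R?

There are 3 undirected paths between V and R; checking each against the conditioning set {C, M}:
  1. V ← E → S ← C → R — E:fork[open]; S:collider[blocks]; C:fork[blocks] ⇒ blocked
  2. V ← E → S → R — E:fork[open]; S:chain[open] ⇒ active
  3. V ← E → M → R — E:fork[open]; M:chain[blocks] ⇒ blocked
At least one path is unblocked, so d-separation fails.

No — V and R are not d-separated given {C, M}.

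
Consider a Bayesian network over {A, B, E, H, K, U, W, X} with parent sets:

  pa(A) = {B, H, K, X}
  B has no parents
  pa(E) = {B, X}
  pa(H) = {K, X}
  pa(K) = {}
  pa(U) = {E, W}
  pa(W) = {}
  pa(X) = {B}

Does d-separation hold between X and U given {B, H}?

We examine all 5 paths between X and U:
  1. X → A ← B → E → U — A:collider[blocks]; B:fork[blocks]; E:chain[open] ⇒ blocked
  2. X → H → A ← B → E → U — H:chain[blocks]; A:collider[blocks]; B:fork[blocks]; E:chain[open] ⇒ blocked
  3. X → H ← K → A ← B → E → U — H:collider[open]; K:fork[open]; A:collider[blocks]; B:fork[blocks]; E:chain[open] ⇒ blocked
  4. X ← B → E → U — B:fork[blocks]; E:chain[open] ⇒ blocked
  5. X → E → U — E:chain[open] ⇒ active
At least one path is unblocked, so d-separation fails.

No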